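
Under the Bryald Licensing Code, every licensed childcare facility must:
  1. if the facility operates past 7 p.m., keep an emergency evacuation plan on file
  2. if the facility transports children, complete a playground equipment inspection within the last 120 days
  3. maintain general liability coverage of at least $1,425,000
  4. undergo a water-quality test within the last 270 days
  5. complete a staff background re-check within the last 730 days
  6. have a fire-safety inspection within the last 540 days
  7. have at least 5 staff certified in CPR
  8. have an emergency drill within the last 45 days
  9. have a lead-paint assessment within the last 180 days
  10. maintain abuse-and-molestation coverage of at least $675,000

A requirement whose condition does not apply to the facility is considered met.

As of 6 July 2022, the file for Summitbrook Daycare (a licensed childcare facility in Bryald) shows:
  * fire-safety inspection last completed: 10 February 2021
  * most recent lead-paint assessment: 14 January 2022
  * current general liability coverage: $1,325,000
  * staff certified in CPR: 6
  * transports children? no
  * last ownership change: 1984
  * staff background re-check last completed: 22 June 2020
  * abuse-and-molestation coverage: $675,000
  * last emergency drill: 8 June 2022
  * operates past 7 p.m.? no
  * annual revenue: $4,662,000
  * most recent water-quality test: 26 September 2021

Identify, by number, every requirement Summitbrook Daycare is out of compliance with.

1. condition 'operates past 7 p.m.' does not hold → requirement n/a → met
2. condition 'transports children' does not hold → requirement n/a → met
3. general liability coverage $1,325,000 < $1,425,000 → not met
4. water-quality test 283 days ago vs limit 270 → not met
5. staff background re-check 744 days ago vs limit 730 → not met
6. fire-safety inspection 511 days ago vs limit 540 → met
7. staff certified in CPR 6 ≥ 5 → met
8. emergency drill 28 days ago vs limit 45 → met
9. lead-paint assessment 173 days ago vs limit 180 → met
10. abuse-and-molestation coverage $675,000 ≥ $675,000 → met
Not met: 3, 4, 5

3, 4, 5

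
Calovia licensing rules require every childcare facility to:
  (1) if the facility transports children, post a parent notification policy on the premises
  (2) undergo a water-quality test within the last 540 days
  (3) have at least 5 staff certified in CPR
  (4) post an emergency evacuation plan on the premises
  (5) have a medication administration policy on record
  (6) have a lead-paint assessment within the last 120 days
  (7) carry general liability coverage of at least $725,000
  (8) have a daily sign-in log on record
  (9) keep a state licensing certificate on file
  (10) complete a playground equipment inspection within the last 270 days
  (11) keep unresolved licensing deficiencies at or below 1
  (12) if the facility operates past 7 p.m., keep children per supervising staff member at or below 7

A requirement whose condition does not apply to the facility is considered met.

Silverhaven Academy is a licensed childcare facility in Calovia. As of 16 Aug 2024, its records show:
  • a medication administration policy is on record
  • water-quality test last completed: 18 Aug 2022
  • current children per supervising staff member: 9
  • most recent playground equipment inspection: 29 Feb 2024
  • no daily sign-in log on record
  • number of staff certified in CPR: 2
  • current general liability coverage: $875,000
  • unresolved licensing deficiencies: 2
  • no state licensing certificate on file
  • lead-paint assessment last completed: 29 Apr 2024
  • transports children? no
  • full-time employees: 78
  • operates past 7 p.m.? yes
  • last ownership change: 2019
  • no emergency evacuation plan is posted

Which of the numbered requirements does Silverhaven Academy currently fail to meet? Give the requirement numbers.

2, 3, 4, 8, 9, 11, 12

1. condition 'transports children' does not hold → requirement n/a → met
2. water-quality test 729 days ago vs limit 540 → not met
3. staff certified in CPR 2 < 5 → not met
4. emergency evacuation plan absent → not met
5. medication administration policy present → met
6. lead-paint assessment 109 days ago vs limit 120 → met
7. general liability coverage $875,000 ≥ $725,000 → met
8. daily sign-in log absent → not met
9. state licensing certificate absent → not met
10. playground equipment inspection 169 days ago vs limit 270 → met
11. unresolved licensing deficiencies 2 > 1 → not met
12. condition 'operates past 7 p.m.' holds; children per supervising staff member 9 > 7 → not met
Not met: 2, 3, 4, 8, 9, 11, 12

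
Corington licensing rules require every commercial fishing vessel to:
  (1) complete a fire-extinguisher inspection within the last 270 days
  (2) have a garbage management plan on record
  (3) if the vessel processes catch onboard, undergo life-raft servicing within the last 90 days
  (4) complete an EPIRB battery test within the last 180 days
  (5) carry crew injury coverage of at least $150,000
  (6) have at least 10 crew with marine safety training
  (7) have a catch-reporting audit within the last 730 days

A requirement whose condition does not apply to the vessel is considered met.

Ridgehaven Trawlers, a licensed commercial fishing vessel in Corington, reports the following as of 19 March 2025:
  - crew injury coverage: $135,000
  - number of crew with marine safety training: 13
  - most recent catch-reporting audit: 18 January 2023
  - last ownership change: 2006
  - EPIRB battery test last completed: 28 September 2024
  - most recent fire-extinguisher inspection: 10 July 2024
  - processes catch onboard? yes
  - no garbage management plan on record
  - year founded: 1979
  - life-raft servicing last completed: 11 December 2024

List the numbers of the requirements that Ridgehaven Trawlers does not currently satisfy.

1. fire-extinguisher inspection 252 days ago vs limit 270 → met
2. garbage management plan absent → not met
3. condition 'processes catch onboard' holds; life-raft servicing 98 days ago vs limit 90 → not met
4. EPIRB battery test 172 days ago vs limit 180 → met
5. crew injury coverage $135,000 < $150,000 → not met
6. crew with marine safety training 13 ≥ 10 → met
7. catch-reporting audit 791 days ago vs limit 730 → not met
Not met: 2, 3, 5, 7

2, 3, 5, 7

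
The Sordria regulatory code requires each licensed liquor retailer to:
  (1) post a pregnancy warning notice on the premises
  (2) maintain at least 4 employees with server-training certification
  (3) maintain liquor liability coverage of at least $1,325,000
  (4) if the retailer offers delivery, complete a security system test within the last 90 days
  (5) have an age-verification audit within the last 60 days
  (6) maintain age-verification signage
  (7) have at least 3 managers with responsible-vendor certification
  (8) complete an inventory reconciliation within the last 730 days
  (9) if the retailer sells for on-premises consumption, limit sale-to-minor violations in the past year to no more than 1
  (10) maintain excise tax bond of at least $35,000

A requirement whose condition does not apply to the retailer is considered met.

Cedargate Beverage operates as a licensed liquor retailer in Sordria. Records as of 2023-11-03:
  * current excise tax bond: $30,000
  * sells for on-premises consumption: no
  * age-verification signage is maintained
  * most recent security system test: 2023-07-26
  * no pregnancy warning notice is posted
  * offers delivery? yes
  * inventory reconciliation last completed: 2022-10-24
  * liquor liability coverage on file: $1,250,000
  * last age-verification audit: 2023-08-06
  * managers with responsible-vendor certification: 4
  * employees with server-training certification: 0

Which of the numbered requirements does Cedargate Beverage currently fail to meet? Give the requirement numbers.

1. pregnancy warning notice absent → not met
2. employees with server-training certification 0 < 4 → not met
3. liquor liability coverage $1,250,000 < $1,325,000 → not met
4. condition 'offers delivery' holds; security system test 100 days ago vs limit 90 → not met
5. age-verification audit 89 days ago vs limit 60 → not met
6. age-verification signage present → met
7. managers with responsible-vendor certification 4 ≥ 3 → met
8. inventory reconciliation 375 days ago vs limit 730 → met
9. condition 'sells for on-premises consumption' does not hold → requirement n/a → met
10. excise tax bond $30,000 < $35,000 → not met
Not met: 1, 2, 3, 4, 5, 10

1, 2, 3, 4, 5, 10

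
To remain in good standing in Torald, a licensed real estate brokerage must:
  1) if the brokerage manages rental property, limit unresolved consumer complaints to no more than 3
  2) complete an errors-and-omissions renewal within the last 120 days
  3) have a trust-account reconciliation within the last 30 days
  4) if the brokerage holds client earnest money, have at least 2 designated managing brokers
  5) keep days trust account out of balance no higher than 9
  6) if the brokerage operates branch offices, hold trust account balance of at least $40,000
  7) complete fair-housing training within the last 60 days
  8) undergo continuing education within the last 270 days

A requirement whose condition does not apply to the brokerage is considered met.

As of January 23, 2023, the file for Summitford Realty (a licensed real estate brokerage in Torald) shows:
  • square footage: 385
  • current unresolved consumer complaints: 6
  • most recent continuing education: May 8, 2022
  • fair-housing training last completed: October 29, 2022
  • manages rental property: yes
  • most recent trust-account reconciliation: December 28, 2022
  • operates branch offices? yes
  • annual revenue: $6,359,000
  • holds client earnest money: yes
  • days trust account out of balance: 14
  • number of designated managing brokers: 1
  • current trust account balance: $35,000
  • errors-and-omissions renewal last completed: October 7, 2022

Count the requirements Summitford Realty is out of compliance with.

1. condition 'manages rental property' holds; unresolved consumer complaints 6 > 3 → not met
2. errors-and-omissions renewal 108 days ago vs limit 120 → met
3. trust-account reconciliation 26 days ago vs limit 30 → met
4. condition 'holds client earnest money' holds; designated managing brokers 1 < 2 → not met
5. days trust account out of balance 14 > 9 → not met
6. condition 'operates branch offices' holds; trust account balance $35,000 < $40,000 → not met
7. fair-housing training 86 days ago vs limit 60 → not met
8. continuing education 260 days ago vs limit 270 → met
Not met: 5 of 8

5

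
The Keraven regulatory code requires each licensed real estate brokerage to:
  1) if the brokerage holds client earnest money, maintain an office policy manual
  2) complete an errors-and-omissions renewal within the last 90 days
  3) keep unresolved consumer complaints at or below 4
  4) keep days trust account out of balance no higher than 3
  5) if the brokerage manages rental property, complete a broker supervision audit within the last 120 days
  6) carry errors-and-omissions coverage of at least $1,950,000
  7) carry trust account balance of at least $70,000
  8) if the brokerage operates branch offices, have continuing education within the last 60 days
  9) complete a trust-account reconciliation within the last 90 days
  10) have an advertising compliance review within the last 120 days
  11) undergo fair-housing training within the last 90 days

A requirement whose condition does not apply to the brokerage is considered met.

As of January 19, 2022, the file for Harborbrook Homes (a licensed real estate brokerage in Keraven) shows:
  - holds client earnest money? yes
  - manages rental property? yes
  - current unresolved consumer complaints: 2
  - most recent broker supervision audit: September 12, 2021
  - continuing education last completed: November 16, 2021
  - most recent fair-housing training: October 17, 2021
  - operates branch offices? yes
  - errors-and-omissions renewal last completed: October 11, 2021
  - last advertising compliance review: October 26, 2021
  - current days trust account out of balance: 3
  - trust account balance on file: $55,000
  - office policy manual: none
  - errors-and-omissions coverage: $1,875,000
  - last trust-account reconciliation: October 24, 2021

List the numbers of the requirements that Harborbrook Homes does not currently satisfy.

1. condition 'holds client earnest money' holds; office policy manual absent → not met
2. errors-and-omissions renewal 100 days ago vs limit 90 → not met
3. unresolved consumer complaints 2 ≤ 4 → met
4. days trust account out of balance 3 ≤ 3 → met
5. condition 'manages rental property' holds; broker supervision audit 129 days ago vs limit 120 → not met
6. errors-and-omissions coverage $1,875,000 < $1,950,000 → not met
7. trust account balance $55,000 < $70,000 → not met
8. condition 'operates branch offices' holds; continuing education 64 days ago vs limit 60 → not met
9. trust-account reconciliation 87 days ago vs limit 90 → met
10. advertising compliance review 85 days ago vs limit 120 → met
11. fair-housing training 94 days ago vs limit 90 → not met
Not met: 1, 2, 5, 6, 7, 8, 11

1, 2, 5, 6, 7, 8, 11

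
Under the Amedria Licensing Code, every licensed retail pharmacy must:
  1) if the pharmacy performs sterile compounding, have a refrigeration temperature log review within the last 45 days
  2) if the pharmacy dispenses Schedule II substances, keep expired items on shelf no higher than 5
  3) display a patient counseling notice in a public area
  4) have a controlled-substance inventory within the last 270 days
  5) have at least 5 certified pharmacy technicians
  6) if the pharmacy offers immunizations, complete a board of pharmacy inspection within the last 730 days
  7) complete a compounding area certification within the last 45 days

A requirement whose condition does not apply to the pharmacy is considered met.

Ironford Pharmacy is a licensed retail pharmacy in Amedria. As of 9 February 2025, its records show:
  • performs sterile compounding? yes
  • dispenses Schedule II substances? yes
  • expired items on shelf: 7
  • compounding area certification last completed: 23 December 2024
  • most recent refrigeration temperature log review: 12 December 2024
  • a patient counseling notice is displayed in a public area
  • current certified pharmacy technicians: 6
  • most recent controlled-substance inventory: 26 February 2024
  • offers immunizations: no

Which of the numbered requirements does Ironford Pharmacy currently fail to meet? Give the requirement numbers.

1, 2, 4, 7

1. condition 'performs sterile compounding' holds; refrigeration temperature log review 59 days ago vs limit 45 → not met
2. condition 'dispenses Schedule II substances' holds; expired items on shelf 7 > 5 → not met
3. patient counseling notice present → met
4. controlled-substance inventory 349 days ago vs limit 270 → not met
5. certified pharmacy technicians 6 ≥ 5 → met
6. condition 'offers immunizations' does not hold → requirement n/a → met
7. compounding area certification 48 days ago vs limit 45 → not met
Not met: 1, 2, 4, 7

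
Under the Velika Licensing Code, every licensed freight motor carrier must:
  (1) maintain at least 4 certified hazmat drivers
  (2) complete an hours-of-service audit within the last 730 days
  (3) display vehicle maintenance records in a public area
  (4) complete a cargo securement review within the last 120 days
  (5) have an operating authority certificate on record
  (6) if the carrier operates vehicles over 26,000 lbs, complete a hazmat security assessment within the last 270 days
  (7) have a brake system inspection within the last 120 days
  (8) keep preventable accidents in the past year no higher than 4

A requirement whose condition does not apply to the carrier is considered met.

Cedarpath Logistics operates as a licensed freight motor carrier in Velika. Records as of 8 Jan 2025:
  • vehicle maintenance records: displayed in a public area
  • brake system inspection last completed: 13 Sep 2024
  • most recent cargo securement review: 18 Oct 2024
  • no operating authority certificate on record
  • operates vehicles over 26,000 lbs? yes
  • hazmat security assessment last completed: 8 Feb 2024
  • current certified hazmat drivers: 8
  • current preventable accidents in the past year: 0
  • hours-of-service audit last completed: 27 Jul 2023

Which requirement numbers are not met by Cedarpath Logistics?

5, 6

1. certified hazmat drivers 8 ≥ 4 → met
2. hours-of-service audit 531 days ago vs limit 730 → met
3. vehicle maintenance records present → met
4. cargo securement review 82 days ago vs limit 120 → met
5. operating authority certificate absent → not met
6. condition 'operates vehicles over 26,000 lbs' holds; hazmat security assessment 335 days ago vs limit 270 → not met
7. brake system inspection 117 days ago vs limit 120 → met
8. preventable accidents in the past year 0 ≤ 4 → met
Not met: 5, 6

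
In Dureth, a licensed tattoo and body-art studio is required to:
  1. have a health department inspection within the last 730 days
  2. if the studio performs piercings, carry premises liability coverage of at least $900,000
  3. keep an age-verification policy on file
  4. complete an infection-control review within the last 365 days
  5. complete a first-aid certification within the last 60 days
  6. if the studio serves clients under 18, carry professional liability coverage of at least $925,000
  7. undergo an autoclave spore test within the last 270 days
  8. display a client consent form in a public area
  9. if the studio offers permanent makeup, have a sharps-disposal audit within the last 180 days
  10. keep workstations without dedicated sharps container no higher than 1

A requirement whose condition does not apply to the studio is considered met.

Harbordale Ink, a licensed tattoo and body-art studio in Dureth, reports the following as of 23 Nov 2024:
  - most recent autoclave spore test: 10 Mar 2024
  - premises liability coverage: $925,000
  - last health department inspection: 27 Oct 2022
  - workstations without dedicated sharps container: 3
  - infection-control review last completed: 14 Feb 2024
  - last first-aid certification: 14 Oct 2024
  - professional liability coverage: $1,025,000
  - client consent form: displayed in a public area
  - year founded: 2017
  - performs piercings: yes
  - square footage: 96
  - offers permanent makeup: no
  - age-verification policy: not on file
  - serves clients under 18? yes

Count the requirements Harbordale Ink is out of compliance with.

3

1. health department inspection 758 days ago vs limit 730 → not met
2. condition 'performs piercings' holds; premises liability coverage $925,000 ≥ $900,000 → met
3. age-verification policy absent → not met
4. infection-control review 283 days ago vs limit 365 → met
5. first-aid certification 40 days ago vs limit 60 → met
6. condition 'serves clients under 18' holds; professional liability coverage $1,025,000 ≥ $925,000 → met
7. autoclave spore test 258 days ago vs limit 270 → met
8. client consent form present → met
9. condition 'offers permanent makeup' does not hold → requirement n/a → met
10. workstations without dedicated sharps container 3 > 1 → not met
Not met: 3 of 10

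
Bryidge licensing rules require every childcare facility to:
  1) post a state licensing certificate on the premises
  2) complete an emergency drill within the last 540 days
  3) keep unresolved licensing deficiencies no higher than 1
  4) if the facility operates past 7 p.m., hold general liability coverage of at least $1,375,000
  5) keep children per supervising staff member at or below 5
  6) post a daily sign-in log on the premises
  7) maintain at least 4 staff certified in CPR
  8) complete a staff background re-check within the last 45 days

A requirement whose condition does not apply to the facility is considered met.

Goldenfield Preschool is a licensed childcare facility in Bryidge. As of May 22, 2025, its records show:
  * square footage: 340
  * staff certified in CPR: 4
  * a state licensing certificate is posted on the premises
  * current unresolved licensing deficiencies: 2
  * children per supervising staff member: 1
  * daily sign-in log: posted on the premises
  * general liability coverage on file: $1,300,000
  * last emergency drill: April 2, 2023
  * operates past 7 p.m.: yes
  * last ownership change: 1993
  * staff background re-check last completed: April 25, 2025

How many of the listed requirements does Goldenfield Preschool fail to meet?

1. state licensing certificate present → met
2. emergency drill 781 days ago vs limit 540 → not met
3. unresolved licensing deficiencies 2 > 1 → not met
4. condition 'operates past 7 p.m.' holds; general liability coverage $1,300,000 < $1,375,000 → not met
5. children per supervising staff member 1 ≤ 5 → met
6. daily sign-in log present → met
7. staff certified in CPR 4 ≥ 4 → met
8. staff background re-check 27 days ago vs limit 45 → met
Not met: 3 of 8

3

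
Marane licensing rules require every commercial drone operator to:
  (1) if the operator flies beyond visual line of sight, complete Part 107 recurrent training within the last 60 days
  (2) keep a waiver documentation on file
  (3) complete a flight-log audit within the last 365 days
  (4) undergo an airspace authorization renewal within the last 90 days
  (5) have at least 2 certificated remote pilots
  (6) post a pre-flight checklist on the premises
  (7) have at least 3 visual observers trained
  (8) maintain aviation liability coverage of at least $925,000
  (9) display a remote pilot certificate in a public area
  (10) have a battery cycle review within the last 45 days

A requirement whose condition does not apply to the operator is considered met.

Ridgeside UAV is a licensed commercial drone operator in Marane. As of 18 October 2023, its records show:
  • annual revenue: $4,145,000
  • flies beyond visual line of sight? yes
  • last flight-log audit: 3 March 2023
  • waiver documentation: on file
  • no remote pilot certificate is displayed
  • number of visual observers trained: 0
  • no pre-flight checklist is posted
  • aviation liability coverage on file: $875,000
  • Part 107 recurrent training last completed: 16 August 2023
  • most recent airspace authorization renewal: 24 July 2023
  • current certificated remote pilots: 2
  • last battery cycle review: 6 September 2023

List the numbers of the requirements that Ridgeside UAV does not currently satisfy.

1. condition 'flies beyond visual line of sight' holds; Part 107 recurrent training 63 days ago vs limit 60 → not met
2. waiver documentation present → met
3. flight-log audit 229 days ago vs limit 365 → met
4. airspace authorization renewal 86 days ago vs limit 90 → met
5. certificated remote pilots 2 ≥ 2 → met
6. pre-flight checklist absent → not met
7. visual observers trained 0 < 3 → not met
8. aviation liability coverage $875,000 < $925,000 → not met
9. remote pilot certificate absent → not met
10. battery cycle review 42 days ago vs limit 45 → met
Not met: 1, 6, 7, 8, 9

1, 6, 7, 8, 9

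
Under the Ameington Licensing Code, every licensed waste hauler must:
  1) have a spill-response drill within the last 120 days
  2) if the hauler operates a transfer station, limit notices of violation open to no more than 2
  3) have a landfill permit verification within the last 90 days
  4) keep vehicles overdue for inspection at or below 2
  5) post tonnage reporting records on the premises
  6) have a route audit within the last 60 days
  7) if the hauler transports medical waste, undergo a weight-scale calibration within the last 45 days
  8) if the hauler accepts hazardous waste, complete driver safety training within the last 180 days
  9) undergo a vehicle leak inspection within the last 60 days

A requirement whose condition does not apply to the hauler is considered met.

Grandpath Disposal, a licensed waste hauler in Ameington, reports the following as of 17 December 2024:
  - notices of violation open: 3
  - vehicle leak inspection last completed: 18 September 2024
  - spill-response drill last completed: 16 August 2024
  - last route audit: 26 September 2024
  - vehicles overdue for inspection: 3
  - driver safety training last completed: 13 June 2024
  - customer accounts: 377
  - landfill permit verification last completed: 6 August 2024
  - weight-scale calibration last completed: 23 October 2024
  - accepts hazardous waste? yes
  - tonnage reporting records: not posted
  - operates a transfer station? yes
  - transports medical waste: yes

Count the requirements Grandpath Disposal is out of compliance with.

1. spill-response drill 123 days ago vs limit 120 → not met
2. condition 'operates a transfer station' holds; notices of violation open 3 > 2 → not met
3. landfill permit verification 133 days ago vs limit 90 → not met
4. vehicles overdue for inspection 3 > 2 → not met
5. tonnage reporting records absent → not met
6. route audit 82 days ago vs limit 60 → not met
7. condition 'transports medical waste' holds; weight-scale calibration 55 days ago vs limit 45 → not met
8. condition 'accepts hazardous waste' holds; driver safety training 187 days ago vs limit 180 → not met
9. vehicle leak inspection 90 days ago vs limit 60 → not met
Not met: 9 of 9

9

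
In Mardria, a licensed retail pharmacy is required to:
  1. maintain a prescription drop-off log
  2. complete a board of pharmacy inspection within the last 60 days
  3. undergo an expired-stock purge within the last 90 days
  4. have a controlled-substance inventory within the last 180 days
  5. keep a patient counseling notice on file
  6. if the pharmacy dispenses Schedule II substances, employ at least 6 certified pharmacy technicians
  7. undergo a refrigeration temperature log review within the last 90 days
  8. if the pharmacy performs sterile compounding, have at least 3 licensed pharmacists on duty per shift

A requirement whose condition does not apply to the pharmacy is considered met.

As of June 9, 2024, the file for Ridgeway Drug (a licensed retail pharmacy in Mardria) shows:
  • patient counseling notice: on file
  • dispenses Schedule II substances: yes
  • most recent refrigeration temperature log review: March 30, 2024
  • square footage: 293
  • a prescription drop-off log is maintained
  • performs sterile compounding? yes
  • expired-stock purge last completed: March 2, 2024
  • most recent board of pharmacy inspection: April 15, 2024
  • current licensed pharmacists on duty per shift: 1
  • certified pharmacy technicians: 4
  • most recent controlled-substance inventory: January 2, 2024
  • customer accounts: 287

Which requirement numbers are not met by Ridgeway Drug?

1. prescription drop-off log present → met
2. board of pharmacy inspection 55 days ago vs limit 60 → met
3. expired-stock purge 99 days ago vs limit 90 → not met
4. controlled-substance inventory 159 days ago vs limit 180 → met
5. patient counseling notice present → met
6. condition 'dispenses Schedule II substances' holds; certified pharmacy technicians 4 < 6 → not met
7. refrigeration temperature log review 71 days ago vs limit 90 → met
8. condition 'performs sterile compounding' holds; licensed pharmacists on duty per shift 1 < 3 → not met
Not met: 3, 6, 8

3, 6, 8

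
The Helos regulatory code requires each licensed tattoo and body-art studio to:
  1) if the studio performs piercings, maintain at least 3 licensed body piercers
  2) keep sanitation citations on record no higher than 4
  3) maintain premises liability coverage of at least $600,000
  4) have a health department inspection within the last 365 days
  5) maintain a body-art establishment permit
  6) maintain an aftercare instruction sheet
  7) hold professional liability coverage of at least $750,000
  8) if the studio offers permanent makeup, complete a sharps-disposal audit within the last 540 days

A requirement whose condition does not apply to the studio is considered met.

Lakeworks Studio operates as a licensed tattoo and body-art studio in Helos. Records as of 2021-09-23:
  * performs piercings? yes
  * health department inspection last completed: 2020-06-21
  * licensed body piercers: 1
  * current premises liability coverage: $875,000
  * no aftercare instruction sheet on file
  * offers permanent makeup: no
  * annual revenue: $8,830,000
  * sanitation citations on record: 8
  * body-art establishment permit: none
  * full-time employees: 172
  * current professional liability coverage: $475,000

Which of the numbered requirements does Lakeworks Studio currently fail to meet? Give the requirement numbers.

1, 2, 4, 5, 6, 7

1. condition 'performs piercings' holds; licensed body piercers 1 < 3 → not met
2. sanitation citations on record 8 > 4 → not met
3. premises liability coverage $875,000 ≥ $600,000 → met
4. health department inspection 459 days ago vs limit 365 → not met
5. body-art establishment permit absent → not met
6. aftercare instruction sheet absent → not met
7. professional liability coverage $475,000 < $750,000 → not met
8. condition 'offers permanent makeup' does not hold → requirement n/a → met
Not met: 1, 2, 4, 5, 6, 7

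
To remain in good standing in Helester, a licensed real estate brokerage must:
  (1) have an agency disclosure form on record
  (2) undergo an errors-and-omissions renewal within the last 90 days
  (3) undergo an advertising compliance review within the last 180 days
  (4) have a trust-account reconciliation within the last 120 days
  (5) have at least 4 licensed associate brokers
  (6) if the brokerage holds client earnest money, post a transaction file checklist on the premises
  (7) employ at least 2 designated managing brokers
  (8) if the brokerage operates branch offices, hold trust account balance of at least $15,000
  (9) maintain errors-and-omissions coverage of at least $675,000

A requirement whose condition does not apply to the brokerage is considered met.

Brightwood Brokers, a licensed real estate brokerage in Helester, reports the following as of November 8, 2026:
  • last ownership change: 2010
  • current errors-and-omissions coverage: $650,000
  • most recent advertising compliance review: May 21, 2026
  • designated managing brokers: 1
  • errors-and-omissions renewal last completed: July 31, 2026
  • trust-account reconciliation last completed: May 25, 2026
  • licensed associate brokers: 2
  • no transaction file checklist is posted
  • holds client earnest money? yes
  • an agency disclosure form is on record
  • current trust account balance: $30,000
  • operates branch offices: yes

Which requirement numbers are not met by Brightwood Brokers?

2, 4, 5, 6, 7, 9

1. agency disclosure form present → met
2. errors-and-omissions renewal 100 days ago vs limit 90 → not met
3. advertising compliance review 171 days ago vs limit 180 → met
4. trust-account reconciliation 167 days ago vs limit 120 → not met
5. licensed associate brokers 2 < 4 → not met
6. condition 'holds client earnest money' holds; transaction file checklist absent → not met
7. designated managing brokers 1 < 2 → not met
8. condition 'operates branch offices' holds; trust account balance $30,000 ≥ $15,000 → met
9. errors-and-omissions coverage $650,000 < $675,000 → not met
Not met: 2, 4, 5, 6, 7, 9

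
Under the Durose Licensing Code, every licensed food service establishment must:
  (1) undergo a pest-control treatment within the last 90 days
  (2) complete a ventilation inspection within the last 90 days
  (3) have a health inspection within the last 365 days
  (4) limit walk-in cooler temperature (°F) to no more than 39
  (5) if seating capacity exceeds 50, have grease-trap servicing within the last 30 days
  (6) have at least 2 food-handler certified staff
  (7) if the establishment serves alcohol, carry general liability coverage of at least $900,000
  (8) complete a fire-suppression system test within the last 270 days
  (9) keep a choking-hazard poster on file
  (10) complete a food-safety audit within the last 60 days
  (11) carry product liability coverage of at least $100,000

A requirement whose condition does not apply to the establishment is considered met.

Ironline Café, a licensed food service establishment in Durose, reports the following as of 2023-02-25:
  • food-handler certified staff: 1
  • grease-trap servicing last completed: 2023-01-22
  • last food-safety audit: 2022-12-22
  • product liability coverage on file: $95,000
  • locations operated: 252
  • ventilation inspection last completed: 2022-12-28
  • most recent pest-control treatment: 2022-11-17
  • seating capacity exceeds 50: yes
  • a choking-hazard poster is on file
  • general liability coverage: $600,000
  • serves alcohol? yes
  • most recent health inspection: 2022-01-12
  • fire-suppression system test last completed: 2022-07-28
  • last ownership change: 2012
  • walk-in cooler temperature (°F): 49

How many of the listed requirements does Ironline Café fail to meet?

8

1. pest-control treatment 100 days ago vs limit 90 → not met
2. ventilation inspection 59 days ago vs limit 90 → met
3. health inspection 409 days ago vs limit 365 → not met
4. walk-in cooler temperature (°F) 49 > 39 → not met
5. condition 'seating capacity exceeds 50' holds; grease-trap servicing 34 days ago vs limit 30 → not met
6. food-handler certified staff 1 < 2 → not met
7. condition 'serves alcohol' holds; general liability coverage $600,000 < $900,000 → not met
8. fire-suppression system test 212 days ago vs limit 270 → met
9. choking-hazard poster present → met
10. food-safety audit 65 days ago vs limit 60 → not met
11. product liability coverage $95,000 < $100,000 → not met
Not met: 8 of 11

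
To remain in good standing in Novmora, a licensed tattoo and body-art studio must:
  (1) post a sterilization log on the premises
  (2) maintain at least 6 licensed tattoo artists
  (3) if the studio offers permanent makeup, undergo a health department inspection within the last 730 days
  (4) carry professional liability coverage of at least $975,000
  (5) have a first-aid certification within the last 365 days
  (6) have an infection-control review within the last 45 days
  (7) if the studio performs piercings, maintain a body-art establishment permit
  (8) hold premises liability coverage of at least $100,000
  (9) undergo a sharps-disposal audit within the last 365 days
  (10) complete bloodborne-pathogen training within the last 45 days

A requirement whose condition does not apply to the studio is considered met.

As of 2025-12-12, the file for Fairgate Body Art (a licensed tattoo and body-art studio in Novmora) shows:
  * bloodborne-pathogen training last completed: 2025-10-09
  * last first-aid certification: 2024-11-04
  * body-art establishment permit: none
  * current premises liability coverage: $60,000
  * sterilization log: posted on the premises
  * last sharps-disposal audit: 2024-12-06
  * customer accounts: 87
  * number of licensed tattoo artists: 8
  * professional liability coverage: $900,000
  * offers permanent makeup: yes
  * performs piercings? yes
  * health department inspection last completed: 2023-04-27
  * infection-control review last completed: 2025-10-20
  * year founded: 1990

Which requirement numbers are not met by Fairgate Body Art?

1. sterilization log present → met
2. licensed tattoo artists 8 ≥ 6 → met
3. condition 'offers permanent makeup' holds; health department inspection 960 days ago vs limit 730 → not met
4. professional liability coverage $900,000 < $975,000 → not met
5. first-aid certification 403 days ago vs limit 365 → not met
6. infection-control review 53 days ago vs limit 45 → not met
7. condition 'performs piercings' holds; body-art establishment permit absent → not met
8. premises liability coverage $60,000 < $100,000 → not met
9. sharps-disposal audit 371 days ago vs limit 365 → not met
10. bloodborne-pathogen training 64 days ago vs limit 45 → not met
Not met: 3, 4, 5, 6, 7, 8, 9, 10

3, 4, 5, 6, 7, 8, 9, 10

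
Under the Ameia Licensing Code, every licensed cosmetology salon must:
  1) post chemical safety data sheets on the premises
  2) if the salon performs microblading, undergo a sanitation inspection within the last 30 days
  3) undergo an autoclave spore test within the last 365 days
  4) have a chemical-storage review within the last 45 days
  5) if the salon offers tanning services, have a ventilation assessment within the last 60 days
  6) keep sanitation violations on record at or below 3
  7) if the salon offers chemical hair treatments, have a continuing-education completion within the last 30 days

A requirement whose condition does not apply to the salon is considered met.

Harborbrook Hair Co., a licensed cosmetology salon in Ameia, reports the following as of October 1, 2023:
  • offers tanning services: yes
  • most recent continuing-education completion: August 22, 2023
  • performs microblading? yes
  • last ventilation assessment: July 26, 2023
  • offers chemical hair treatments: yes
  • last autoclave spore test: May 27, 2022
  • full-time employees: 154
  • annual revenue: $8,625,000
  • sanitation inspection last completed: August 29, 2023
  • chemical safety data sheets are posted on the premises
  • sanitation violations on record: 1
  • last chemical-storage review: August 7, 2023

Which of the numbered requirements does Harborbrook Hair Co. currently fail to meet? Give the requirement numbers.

2, 3, 4, 5, 7

1. chemical safety data sheets present → met
2. condition 'performs microblading' holds; sanitation inspection 33 days ago vs limit 30 → not met
3. autoclave spore test 492 days ago vs limit 365 → not met
4. chemical-storage review 55 days ago vs limit 45 → not met
5. condition 'offers tanning services' holds; ventilation assessment 67 days ago vs limit 60 → not met
6. sanitation violations on record 1 ≤ 3 → met
7. condition 'offers chemical hair treatments' holds; continuing-education completion 40 days ago vs limit 30 → not met
Not met: 2, 3, 4, 5, 7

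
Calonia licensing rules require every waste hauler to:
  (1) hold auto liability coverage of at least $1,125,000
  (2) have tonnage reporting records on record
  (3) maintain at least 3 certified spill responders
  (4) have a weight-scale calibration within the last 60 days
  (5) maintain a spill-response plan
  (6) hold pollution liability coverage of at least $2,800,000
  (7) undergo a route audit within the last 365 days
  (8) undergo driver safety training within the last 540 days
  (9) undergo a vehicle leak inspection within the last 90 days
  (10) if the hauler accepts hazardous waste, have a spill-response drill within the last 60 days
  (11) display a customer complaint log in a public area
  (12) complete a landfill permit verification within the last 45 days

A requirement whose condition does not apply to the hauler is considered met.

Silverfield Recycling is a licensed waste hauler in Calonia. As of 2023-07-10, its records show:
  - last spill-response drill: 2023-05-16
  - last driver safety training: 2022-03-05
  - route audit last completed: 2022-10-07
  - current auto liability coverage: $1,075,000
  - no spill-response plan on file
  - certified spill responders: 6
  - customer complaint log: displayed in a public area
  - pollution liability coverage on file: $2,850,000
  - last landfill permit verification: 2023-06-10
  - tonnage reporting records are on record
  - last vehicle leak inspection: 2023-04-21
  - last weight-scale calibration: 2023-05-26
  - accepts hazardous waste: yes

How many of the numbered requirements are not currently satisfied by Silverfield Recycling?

2

1. auto liability coverage $1,075,000 < $1,125,000 → not met
2. tonnage reporting records present → met
3. certified spill responders 6 ≥ 3 → met
4. weight-scale calibration 45 days ago vs limit 60 → met
5. spill-response plan absent → not met
6. pollution liability coverage $2,850,000 ≥ $2,800,000 → met
7. route audit 276 days ago vs limit 365 → met
8. driver safety training 492 days ago vs limit 540 → met
9. vehicle leak inspection 80 days ago vs limit 90 → met
10. condition 'accepts hazardous waste' holds; spill-response drill 55 days ago vs limit 60 → met
11. customer complaint log present → met
12. landfill permit verification 30 days ago vs limit 45 → met
Not met: 2 of 12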